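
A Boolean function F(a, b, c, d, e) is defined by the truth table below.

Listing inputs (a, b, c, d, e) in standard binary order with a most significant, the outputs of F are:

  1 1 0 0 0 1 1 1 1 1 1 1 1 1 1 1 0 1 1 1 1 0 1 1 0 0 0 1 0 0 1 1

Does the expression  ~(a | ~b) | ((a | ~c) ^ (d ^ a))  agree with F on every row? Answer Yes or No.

Evaluate ~(a | ~b) | ((a | ~c) ^ (d ^ a)) on each row and compare to F:
  a=0, b=0, c=0, d=0, e=0: formula gives 1, F = 1 ✓
  a=0, b=0, c=0, d=0, e=1: formula gives 1, F = 1 ✓
  a=0, b=0, c=0, d=1, e=0: formula gives 0, F = 0 ✓
  a=0, b=0, c=0, d=1, e=1: formula gives 0, F = 0 ✓
  …
  a=0, b=0, c=1, d=0, e=1: formula gives 0, but F = 1 ✗
Since they disagree at (0,0,1,0,1), the expression is not a correct formula for F.

No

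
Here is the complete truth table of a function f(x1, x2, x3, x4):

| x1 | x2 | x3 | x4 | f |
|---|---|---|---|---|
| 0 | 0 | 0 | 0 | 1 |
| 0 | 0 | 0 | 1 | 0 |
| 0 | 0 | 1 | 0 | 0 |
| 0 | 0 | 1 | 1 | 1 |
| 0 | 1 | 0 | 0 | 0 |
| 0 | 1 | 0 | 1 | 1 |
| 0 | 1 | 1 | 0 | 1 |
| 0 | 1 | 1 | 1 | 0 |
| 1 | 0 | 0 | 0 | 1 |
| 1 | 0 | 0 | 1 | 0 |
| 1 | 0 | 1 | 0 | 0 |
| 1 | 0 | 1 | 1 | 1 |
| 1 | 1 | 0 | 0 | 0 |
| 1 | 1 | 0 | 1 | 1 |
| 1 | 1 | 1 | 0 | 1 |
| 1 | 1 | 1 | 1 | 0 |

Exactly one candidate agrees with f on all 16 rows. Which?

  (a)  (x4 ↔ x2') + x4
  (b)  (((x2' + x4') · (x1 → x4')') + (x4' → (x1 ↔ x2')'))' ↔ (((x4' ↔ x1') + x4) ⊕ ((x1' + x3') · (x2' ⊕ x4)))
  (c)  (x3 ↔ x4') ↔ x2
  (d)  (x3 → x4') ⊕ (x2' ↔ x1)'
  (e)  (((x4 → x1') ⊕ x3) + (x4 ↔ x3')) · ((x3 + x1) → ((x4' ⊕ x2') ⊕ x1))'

(a) fails at (0,0,0,0): the formula yields 0, f is 1.
(b) fails at (0,0,1,0): the formula yields 1, f is 0.
(d) fails at (0,0,0,0): the formula yields 0, f is 1.
(e) fails at (0,0,0,0): the formula yields 0, f is 1.
That leaves (c). Evaluating it on every row reproduces the table of f exactly.

c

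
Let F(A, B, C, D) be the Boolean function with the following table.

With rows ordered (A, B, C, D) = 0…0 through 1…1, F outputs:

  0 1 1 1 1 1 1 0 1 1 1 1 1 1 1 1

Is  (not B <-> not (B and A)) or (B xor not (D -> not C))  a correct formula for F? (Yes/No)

Evaluate (not B <-> not (B and A)) or (B xor not (D -> not C)) on each row and compare to F:
  A=0, B=0, C=0, D=0: formula gives 1, but F = 0 ✗
Row (0,0,0,0) is a counterexample, so the formula is not equivalent to F.

No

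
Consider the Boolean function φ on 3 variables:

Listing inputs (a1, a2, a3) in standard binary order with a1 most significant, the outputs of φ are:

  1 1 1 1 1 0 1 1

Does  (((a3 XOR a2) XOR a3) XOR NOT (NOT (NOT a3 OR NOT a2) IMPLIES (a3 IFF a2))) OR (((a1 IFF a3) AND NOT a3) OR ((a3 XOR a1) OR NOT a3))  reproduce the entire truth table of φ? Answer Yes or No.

Evaluate (((a3 XOR a2) XOR a3) XOR NOT (NOT (NOT a3 OR NOT a2) IMPLIES (a3 IFF a2))) OR (((a1 IFF a3) AND NOT a3) OR ((a3 XOR a1) OR NOT a3)) on each row and compare to φ:
  a1=0, a2=0, a3=0: formula gives 1, φ = 1 ✓
  a1=0, a2=0, a3=1: formula gives 1, φ = 1 ✓
  a1=0, a2=1, a3=0: formula gives 1, φ = 1 ✓
  a1=0, a2=1, a3=1: formula gives 1, φ = 1 ✓
  a1=1, a2=0, a3=0: formula gives 1, φ = 1 ✓
  … (the remaining 3 rows also agree.)
No disagreement on any input; they are logically equivalent.

Yes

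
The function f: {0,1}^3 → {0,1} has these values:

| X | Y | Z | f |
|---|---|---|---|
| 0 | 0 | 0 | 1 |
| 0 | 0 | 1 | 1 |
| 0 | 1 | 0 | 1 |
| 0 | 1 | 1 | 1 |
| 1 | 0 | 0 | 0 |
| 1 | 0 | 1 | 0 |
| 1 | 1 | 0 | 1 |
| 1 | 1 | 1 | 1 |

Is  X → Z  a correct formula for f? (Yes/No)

No

Check the formula against f row by row:
  X=0, Y=0, Z=0: formula gives 1, f = 1 ✓
  X=0, Y=0, Z=1: formula gives 1, f = 1 ✓
  X=0, Y=1, Z=0: formula gives 1, f = 1 ✓
  X=0, Y=1, Z=1: formula gives 1, f = 1 ✓
  X=1, Y=0, Z=0: formula gives 0, f = 0 ✓
  X=1, Y=0, Z=1: formula gives 1, but f = 0 ✗
A single disagreement suffices: at (1,0,1) they differ, so the formula does not compute f.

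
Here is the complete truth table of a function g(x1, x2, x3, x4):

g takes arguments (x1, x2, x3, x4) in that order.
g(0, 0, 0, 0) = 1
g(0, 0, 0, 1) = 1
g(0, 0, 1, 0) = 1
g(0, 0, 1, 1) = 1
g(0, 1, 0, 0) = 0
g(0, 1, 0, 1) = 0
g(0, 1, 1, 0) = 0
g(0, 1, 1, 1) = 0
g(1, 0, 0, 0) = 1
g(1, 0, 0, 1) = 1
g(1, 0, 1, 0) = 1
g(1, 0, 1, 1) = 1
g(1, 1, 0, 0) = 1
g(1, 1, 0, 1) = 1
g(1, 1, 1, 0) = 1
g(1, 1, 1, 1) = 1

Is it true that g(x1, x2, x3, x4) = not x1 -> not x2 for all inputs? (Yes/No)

Yes

Test each input against both g and the formula:
  x1=0, x2=0, x3=0, x4=0: formula gives 1, g = 1 ✓
  x1=0, x2=0, x3=0, x4=1: formula gives 1, g = 1 ✓
  x1=0, x2=0, x3=1, x4=0: formula gives 1, g = 1 ✓
  x1=0, x2=0, x3=1, x4=1: formula gives 1, g = 1 ✓
  …and likewise for the remaining 12 rows.
Every row agrees, so the formula is equivalent.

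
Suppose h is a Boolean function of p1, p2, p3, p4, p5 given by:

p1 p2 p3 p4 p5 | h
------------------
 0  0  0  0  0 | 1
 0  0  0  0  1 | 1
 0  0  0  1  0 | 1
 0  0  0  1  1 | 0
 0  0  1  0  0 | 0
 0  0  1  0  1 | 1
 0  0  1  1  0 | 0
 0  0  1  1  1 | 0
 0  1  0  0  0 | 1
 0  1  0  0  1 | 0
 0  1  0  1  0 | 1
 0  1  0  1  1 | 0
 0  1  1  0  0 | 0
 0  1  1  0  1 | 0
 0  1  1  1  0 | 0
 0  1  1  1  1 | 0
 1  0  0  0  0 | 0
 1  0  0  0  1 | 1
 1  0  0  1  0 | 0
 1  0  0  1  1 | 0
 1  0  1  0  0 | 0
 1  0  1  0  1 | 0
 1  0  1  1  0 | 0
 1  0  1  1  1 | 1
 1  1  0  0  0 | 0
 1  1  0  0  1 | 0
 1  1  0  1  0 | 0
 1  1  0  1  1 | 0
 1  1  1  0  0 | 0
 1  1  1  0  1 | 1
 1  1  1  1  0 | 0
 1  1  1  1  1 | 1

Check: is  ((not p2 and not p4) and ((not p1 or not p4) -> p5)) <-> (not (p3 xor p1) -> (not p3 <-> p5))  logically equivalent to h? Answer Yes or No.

Yes

Evaluate ((not p2 and not p4) and ((not p1 or not p4) -> p5)) <-> (not (p3 xor p1) -> (not p3 <-> p5)) on each row and compare to h:
  p1=0, p2=0, p3=0, p4=0, p5=0: formula gives 1, h = 1 ✓
  p1=0, p2=0, p3=0, p4=0, p5=1: formula gives 1, h = 1 ✓
  p1=0, p2=0, p3=0, p4=1, p5=0: formula gives 1, h = 1 ✓
  p1=0, p2=0, p3=0, p4=1, p5=1: formula gives 0, h = 0 ✓
  …and likewise for the remaining 28 rows.
No disagreement on any input; they are logically equivalent.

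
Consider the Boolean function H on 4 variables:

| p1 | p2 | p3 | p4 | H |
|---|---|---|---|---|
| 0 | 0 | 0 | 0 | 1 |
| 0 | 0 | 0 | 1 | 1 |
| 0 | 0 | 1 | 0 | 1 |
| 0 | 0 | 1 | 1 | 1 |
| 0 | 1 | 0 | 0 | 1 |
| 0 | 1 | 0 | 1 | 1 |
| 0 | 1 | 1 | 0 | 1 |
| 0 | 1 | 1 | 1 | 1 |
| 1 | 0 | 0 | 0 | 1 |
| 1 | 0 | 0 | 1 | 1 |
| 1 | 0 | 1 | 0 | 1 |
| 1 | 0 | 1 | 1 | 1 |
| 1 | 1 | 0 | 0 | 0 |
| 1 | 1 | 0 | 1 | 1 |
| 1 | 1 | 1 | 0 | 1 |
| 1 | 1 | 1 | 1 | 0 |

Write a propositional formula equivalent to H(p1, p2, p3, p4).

H(p1, p2, p3, p4) = ¬((((p1 ∧ p2) ∧ ¬p3) ∧ ¬p4) ∨ (((p1 ∧ p2) ∧ p3) ∧ p4))

The 0-rows are (1,1,0,0), (1,1,1,1). Take each as a conjunction (p1·p2·¬p3·¬p4, p1·p2·p3·p4), form their disjunction, and complement — that gives a formula that is 1 everywhere H is.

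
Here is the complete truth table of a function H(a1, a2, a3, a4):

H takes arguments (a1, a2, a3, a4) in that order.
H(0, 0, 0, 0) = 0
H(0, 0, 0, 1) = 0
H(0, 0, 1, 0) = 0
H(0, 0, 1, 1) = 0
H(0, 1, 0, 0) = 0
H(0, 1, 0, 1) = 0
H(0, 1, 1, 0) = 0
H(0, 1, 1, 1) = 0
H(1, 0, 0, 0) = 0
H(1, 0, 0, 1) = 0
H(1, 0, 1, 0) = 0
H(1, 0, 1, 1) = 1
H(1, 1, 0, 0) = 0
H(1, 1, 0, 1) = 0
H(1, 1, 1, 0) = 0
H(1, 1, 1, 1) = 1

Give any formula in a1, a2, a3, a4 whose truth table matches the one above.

H(a1, a2, a3, a4) = (((a1 and not a2) and a3) and a4) or (((a1 and a2) and a3) and a4)

Collect the rows where H=1 — (1,0,1,1), (1,1,1,1) — and write one minterm per row: a1·¬a2·a3·a4, a1·a2·a3·a4. Their union (logical OR) reproduces the table exactly.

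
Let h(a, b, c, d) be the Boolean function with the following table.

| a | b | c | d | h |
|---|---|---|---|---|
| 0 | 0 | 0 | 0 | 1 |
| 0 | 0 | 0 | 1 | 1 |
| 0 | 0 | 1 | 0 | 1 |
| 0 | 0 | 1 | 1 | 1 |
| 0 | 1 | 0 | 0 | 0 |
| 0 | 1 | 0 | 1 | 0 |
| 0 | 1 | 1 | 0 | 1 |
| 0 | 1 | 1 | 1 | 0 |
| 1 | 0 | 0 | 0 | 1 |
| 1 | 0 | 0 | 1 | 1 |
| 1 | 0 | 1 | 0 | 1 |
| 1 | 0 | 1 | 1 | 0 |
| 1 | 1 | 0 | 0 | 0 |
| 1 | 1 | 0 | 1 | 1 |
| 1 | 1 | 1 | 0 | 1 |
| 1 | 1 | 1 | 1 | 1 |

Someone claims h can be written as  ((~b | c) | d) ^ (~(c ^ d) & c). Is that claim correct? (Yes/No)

Evaluate ((~b | c) | d) ^ (~(c ^ d) & c) on each row and compare to h:
  a=0, b=0, c=0, d=0: formula gives 1, h = 1 ✓
  a=0, b=0, c=0, d=1: formula gives 1, h = 1 ✓
  a=0, b=0, c=1, d=0: formula gives 1, h = 1 ✓
  a=0, b=0, c=1, d=1: formula gives 0, but h = 1 ✗
A single disagreement suffices: at (0,0,1,1) they differ, so the formula does not compute h.

No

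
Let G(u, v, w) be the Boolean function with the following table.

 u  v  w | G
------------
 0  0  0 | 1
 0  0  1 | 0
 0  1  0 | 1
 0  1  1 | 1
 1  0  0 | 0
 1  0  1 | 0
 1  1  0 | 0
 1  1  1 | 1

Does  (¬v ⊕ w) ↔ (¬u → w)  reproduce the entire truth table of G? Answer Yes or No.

No

Evaluate (¬v ⊕ w) ↔ (¬u → w) on each row and compare to G:
  u=0, v=0, w=0: formula gives 0, but G = 1 ✗
A single disagreement suffices: at (0,0,0) they differ, so the formula does not compute G.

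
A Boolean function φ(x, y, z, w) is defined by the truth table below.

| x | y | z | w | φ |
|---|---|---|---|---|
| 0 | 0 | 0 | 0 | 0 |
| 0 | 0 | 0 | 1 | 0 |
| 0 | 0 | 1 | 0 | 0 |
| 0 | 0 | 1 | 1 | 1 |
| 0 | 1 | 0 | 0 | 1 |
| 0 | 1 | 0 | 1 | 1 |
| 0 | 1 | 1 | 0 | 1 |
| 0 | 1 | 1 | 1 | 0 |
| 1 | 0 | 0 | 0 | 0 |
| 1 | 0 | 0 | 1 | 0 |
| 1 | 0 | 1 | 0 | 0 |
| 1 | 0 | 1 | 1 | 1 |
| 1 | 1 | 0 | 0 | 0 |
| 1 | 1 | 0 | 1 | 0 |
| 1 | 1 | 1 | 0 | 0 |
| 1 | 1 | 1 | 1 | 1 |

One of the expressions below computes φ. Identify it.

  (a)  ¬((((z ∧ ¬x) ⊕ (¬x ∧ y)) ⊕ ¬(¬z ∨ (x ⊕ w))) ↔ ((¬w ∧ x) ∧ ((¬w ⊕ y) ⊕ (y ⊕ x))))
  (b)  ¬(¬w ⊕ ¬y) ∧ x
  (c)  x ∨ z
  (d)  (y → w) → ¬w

(b) fails at (0,0,1,1): the formula yields 0, φ is 1.
(c) fails at (0,0,1,0): the formula yields 1, φ is 0.
(d) fails at (0,0,0,0): the formula yields 1, φ is 0.
That leaves (a). Evaluating it on every row reproduces the table of φ exactly.

a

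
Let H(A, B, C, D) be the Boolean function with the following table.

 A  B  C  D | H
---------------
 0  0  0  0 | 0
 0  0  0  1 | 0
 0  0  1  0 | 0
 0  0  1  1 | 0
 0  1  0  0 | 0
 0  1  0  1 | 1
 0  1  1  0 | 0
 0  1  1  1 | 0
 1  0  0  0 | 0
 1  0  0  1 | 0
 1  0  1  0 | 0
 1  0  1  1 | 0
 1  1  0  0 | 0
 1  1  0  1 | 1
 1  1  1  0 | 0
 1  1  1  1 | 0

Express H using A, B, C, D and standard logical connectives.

Collect the rows where H=1 — (0,1,0,1), (1,1,0,1) — and write one minterm per row: ¬A·B·¬C·D, A·B·¬C·D. Their union (logical OR) reproduces the table exactly.

H(A, B, C, D) = (((not A and B) and not C) and D) or (((A and B) and not C) and D)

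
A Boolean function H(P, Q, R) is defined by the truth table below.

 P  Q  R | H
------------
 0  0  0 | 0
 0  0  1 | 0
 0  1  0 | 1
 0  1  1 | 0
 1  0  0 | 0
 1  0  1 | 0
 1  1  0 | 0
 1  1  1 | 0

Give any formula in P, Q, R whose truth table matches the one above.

H(P, Q, R) = (not P and Q) and not R

H is 1 on exactly one input, (0,1,0), whose minterm is ¬P·Q·¬R. So H is just that conjunction.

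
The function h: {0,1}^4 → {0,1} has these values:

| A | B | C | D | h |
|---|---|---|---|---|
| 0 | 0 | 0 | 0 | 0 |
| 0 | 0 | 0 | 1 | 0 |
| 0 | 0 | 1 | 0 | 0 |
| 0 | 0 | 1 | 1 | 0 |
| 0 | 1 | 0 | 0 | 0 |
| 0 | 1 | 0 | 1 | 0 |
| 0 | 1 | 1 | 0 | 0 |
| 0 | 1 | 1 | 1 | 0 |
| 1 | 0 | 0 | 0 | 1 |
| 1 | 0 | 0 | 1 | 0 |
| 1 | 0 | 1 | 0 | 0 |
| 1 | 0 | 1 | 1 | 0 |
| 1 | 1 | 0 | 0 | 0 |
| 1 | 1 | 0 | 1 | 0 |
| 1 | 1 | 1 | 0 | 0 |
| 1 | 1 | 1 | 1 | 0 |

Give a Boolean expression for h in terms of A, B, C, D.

h is 1 on exactly one input, (1,0,0,0), whose minterm is A·¬B·¬C·¬D. So h is just that conjunction.

h(A, B, C, D) = ((A AND NOT B) AND NOT C) AND NOT D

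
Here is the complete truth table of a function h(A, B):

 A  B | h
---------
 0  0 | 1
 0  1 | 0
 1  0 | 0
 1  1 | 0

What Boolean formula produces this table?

h(A, B) = ~(A | B)

The output is 1 only when every input is 0 — NOR of all inputs.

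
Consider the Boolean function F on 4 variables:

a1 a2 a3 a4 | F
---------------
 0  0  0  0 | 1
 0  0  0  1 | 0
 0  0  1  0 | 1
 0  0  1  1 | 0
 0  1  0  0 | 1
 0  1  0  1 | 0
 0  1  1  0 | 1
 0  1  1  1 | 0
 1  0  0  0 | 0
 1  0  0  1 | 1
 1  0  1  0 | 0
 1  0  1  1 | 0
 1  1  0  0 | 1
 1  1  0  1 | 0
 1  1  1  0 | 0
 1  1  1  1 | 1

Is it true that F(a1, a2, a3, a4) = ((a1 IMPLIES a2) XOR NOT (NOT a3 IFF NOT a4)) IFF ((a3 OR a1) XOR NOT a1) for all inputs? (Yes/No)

No

Check the formula against F row by row:
  a1=0, a2=0, a3=0, a4=0: formula gives 1, F = 1 ✓
  a1=0, a2=0, a3=0, a4=1: formula gives 0, F = 0 ✓
  a1=0, a2=0, a3=1, a4=0: formula gives 1, F = 1 ✓
  a1=0, a2=0, a3=1, a4=1: formula gives 0, F = 0 ✓
  …
  a1=1, a2=0, a3=1, a4=0: formula gives 1, but F = 0 ✗
Since they disagree at (1,0,1,0), the expression is not a correct formula for F.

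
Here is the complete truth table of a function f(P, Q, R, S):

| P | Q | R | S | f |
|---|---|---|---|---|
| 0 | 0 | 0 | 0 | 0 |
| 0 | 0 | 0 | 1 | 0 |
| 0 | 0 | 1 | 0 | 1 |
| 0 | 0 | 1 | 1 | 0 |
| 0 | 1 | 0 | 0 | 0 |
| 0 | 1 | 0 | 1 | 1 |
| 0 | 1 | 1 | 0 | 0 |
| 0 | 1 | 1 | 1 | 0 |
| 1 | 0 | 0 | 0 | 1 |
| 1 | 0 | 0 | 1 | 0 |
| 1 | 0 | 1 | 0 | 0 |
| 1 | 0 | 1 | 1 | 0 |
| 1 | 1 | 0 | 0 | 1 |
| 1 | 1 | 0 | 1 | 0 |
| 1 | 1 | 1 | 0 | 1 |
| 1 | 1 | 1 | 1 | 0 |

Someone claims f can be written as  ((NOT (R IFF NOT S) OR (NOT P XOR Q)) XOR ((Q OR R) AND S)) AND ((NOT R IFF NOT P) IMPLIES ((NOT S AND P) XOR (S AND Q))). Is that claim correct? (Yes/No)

Yes

Test each input against both f and the formula:
  P=0, Q=0, R=0, S=0: formula gives 0, f = 0 ✓
  P=0, Q=0, R=0, S=1: formula gives 0, f = 0 ✓
  P=0, Q=0, R=1, S=0: formula gives 1, f = 1 ✓
  P=0, Q=0, R=1, S=1: formula gives 0, f = 0 ✓
  …and likewise for the remaining 12 rows.
No disagreement on any input; they are logically equivalent.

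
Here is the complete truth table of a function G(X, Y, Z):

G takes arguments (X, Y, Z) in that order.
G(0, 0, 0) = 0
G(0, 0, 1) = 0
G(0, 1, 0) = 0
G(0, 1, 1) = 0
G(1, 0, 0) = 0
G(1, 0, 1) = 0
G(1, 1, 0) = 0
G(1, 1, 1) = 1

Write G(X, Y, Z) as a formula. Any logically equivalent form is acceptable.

G(X, Y, Z) = (X and Y) and Z

The output is 1 only when every input is 1 — the AND of all inputs.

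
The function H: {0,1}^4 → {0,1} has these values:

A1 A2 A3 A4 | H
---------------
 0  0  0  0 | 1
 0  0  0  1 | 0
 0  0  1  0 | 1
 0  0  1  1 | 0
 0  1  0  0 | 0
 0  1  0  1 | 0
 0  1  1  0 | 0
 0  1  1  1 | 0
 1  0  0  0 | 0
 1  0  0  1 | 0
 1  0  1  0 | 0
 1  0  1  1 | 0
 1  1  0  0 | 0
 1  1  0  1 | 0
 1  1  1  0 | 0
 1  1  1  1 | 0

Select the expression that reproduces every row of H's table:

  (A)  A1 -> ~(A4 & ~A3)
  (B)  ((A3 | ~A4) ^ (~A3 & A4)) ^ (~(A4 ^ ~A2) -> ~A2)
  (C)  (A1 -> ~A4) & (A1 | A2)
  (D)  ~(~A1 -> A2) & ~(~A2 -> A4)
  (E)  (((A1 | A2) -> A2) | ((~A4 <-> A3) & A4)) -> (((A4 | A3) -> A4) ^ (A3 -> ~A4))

D

(A) disagrees with H on (0,0,0,1) (formula → 1, table → 0); rule it out.
(B) disagrees with H on (0,0,0,0) (formula → 0, table → 1); rule it out.
(C) disagrees with H on (0,0,0,0) (formula → 0, table → 1); rule it out.
(E) disagrees with H on (0,0,0,0) (formula → 0, table → 1); rule it out.
That leaves (D). Evaluating it on every row reproduces the table of H exactly.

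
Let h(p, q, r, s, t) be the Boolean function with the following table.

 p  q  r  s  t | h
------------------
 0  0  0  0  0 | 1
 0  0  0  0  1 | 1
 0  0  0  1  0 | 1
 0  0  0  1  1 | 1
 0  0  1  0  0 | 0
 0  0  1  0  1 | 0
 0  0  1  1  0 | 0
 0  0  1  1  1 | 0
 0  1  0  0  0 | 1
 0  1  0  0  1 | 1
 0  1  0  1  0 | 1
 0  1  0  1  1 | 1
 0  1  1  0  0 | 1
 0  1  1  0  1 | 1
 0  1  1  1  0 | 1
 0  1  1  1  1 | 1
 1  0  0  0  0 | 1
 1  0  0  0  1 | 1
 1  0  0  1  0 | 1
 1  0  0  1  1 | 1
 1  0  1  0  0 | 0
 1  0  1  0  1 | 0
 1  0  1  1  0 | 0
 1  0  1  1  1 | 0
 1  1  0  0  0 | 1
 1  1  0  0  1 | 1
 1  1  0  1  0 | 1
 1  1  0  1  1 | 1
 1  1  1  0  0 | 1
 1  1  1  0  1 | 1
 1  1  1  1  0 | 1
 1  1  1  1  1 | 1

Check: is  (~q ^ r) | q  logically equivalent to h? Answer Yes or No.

Check the formula against h row by row:
  p=0, q=0, r=0, s=0, t=0: formula gives 1, h = 1 ✓
  p=0, q=0, r=0, s=0, t=1: formula gives 1, h = 1 ✓
  p=0, q=0, r=0, s=1, t=0: formula gives 1, h = 1 ✓
  p=0, q=0, r=0, s=1, t=1: formula gives 1, h = 1 ✓
  …and likewise for the remaining 28 rows.
All 32 rows match — the expression computes h exactly.

Yes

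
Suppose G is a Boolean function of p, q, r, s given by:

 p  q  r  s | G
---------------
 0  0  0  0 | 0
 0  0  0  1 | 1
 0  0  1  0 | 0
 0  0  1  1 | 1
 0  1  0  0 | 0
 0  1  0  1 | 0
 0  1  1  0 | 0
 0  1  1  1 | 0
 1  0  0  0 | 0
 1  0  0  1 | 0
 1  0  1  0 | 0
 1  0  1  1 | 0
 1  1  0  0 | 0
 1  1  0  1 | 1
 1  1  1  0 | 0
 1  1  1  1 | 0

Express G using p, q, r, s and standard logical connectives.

G(p, q, r, s) = ((((NOT p AND NOT q) AND NOT r) AND s) OR (((NOT p AND NOT q) AND r) AND s)) OR (((p AND q) AND NOT r) AND s)

Collect the rows where G=1 — (0,0,0,1), (0,0,1,1), (1,1,0,1) — and write one minterm per row: ¬p·¬q·¬r·s, ¬p·¬q·r·s, p·q·¬r·s. Their union (logical OR) reproduces the table exactly.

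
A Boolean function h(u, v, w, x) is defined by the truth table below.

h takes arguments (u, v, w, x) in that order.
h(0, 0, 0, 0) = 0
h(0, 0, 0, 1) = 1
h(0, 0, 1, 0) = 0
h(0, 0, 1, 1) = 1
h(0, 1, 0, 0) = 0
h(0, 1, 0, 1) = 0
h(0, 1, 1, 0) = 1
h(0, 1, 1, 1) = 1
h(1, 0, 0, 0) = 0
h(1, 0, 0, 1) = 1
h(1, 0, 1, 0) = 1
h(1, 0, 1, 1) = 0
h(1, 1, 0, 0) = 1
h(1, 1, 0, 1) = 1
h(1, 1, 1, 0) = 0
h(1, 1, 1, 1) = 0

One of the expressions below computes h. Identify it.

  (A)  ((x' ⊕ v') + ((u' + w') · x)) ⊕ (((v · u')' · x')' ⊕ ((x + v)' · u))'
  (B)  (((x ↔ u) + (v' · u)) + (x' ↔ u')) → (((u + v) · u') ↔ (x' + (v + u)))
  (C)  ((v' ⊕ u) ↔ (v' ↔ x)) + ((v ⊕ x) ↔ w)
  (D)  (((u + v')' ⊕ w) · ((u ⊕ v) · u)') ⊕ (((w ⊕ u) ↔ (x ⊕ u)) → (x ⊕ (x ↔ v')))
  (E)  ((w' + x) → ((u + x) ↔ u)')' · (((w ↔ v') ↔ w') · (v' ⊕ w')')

(A) fails at (0,0,0,0): the formula yields 1, h is 0.
(B) fails at (0,1,0,0): the formula yields 1, h is 0.
(C) fails at (0,0,0,0): the formula yields 1, h is 0.
(E) fails at (0,0,0,1): the formula yields 0, h is 1.
Only (D) survives; checking it on all 16 rows confirms it matches h.

D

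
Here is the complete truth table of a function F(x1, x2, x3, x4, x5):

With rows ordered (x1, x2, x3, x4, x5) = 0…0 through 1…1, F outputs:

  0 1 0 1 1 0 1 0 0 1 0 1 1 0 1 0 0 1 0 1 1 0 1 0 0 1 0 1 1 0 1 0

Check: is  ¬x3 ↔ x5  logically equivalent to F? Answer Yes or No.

Test each input against both F and the formula:
  x1=0, x2=0, x3=0, x4=0, x5=0: formula gives 0, F = 0 ✓
  x1=0, x2=0, x3=0, x4=0, x5=1: formula gives 1, F = 1 ✓
  x1=0, x2=0, x3=0, x4=1, x5=0: formula gives 0, F = 0 ✓
  x1=0, x2=0, x3=0, x4=1, x5=1: formula gives 1, F = 1 ✓
  …and likewise for the remaining 28 rows.
Every row agrees, so the formula is equivalent.

Yes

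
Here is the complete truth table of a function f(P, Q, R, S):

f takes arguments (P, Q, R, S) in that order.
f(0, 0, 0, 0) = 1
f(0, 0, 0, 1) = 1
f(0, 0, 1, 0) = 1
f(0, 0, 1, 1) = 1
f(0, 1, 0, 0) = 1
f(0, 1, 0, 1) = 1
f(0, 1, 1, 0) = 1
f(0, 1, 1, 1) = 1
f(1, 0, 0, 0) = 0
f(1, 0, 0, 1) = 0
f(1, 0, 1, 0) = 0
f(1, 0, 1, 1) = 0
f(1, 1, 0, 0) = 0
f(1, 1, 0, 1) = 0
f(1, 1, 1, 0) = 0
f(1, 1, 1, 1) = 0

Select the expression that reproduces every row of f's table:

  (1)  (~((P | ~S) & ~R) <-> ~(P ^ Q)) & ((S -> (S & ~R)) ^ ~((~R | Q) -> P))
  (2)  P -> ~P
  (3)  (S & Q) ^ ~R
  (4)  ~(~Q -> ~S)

2

(1) fails at (0,0,0,0): the formula yields 0, f is 1.
(3) fails at (0,0,1,0): the formula yields 0, f is 1.
(4) fails at (0,0,0,0): the formula yields 0, f is 1.
That leaves (2). Evaluating it on every row reproduces the table of f exactly.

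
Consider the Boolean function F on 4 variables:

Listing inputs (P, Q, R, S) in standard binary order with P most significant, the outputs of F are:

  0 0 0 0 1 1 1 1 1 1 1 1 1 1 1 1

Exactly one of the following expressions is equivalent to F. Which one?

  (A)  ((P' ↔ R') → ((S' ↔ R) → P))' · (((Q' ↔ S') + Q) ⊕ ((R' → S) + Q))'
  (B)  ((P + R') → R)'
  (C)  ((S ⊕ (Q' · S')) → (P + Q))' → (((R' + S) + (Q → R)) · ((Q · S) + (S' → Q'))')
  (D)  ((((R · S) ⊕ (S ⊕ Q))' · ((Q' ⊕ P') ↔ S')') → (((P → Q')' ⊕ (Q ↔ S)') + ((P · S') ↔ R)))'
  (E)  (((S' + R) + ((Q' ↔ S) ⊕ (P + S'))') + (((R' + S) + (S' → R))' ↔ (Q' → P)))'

(A): at (0,1,0,0) it gives 0, but F = 1 — eliminated.
(B): at (0,0,0,0) it gives 1, but F = 0 — eliminated.
(D): at (0,0,1,0) it gives 1, but F = 0 — eliminated.
(E): at (0,1,0,0) it gives 0, but F = 1 — eliminated.
(C) is the remaining candidate, and it agrees with F on all 16 inputs.

C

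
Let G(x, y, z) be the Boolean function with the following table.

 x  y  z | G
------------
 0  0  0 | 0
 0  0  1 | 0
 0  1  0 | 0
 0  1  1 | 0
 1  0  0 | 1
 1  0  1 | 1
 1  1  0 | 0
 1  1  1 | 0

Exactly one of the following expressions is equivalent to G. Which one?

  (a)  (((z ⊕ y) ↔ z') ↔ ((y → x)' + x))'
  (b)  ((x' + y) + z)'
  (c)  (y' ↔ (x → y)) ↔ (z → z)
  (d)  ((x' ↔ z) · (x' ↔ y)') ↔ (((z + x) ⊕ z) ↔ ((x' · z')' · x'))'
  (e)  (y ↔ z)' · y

a

(b): at (1,0,1) it gives 0, but G = 1 — eliminated.
(c): at (0,0,0) it gives 1, but G = 0 — eliminated.
(d): at (0,0,0) it gives 1, but G = 0 — eliminated.
(e): at (0,1,0) it gives 1, but G = 0 — eliminated.
That leaves (a). Evaluating it on every row reproduces the table of G exactly.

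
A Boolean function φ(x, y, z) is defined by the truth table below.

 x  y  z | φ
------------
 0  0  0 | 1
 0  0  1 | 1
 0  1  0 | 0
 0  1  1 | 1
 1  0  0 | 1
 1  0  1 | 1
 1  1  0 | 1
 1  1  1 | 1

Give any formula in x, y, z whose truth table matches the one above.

φ(x, y, z) = not ((not x and y) and not z)

φ is 0 on exactly one input, (0,1,0), whose minterm is ¬x·y·¬z. So φ is the negation of that single conjunction.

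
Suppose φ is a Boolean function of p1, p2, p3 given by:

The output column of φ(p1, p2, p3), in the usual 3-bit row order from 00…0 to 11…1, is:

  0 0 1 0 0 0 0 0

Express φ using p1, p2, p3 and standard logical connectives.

Only row (0,1,0) gives 1. That row's minterm ¬p1·p2·¬p3 is φ directly.

φ(p1, p2, p3) = (¬p1 ∧ p2) ∧ ¬p3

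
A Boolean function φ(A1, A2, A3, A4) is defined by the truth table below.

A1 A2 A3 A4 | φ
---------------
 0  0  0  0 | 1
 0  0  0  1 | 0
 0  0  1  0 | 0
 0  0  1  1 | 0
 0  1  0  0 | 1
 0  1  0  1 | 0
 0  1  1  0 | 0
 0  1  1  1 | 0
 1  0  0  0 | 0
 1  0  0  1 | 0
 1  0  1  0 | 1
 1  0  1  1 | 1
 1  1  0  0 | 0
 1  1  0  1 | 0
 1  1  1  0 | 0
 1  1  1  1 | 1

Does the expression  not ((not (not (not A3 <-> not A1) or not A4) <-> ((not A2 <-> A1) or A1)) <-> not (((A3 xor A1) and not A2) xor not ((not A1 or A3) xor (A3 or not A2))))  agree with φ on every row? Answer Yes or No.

No

Evaluate not ((not (not (not A3 <-> not A1) or not A4) <-> ((not A2 <-> A1) or A1)) <-> not (((A3 xor A1) and not A2) xor not ((not A1 or A3) xor (A3 or not A2)))) on each row and compare to φ:
  A1=0, A2=0, A3=0, A4=0: formula gives 1, φ = 1 ✓
  A1=0, A2=0, A3=0, A4=1: formula gives 0, φ = 0 ✓
  A1=0, A2=0, A3=1, A4=0: formula gives 0, φ = 0 ✓
  A1=0, A2=0, A3=1, A4=1: formula gives 0, φ = 0 ✓
  …
  A1=1, A2=0, A3=1, A4=0: formula gives 0, but φ = 1 ✗
A single disagreement suffices: at (1,0,1,0) they differ, so the formula does not compute φ.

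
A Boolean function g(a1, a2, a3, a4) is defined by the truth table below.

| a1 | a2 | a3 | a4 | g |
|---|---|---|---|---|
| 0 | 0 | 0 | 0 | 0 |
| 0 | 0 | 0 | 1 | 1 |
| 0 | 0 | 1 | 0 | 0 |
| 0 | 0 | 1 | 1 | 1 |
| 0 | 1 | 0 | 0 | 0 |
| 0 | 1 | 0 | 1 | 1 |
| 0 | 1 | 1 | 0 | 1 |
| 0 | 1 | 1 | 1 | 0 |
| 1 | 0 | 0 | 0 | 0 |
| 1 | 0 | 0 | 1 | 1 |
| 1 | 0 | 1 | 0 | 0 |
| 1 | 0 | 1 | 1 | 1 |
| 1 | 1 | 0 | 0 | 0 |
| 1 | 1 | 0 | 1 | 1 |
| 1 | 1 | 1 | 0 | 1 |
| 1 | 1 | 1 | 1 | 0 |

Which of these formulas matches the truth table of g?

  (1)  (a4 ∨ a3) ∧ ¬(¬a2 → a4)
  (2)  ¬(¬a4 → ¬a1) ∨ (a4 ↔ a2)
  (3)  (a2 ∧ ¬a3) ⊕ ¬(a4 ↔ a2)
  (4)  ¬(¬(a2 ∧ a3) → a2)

(1) fails at (0,0,0,1): the formula yields 0, g is 1.
(2) fails at (0,0,0,0): the formula yields 1, g is 0.
(4) fails at (0,0,0,0): the formula yields 1, g is 0.
(3) is the remaining candidate, and it agrees with g on all 16 inputs.

3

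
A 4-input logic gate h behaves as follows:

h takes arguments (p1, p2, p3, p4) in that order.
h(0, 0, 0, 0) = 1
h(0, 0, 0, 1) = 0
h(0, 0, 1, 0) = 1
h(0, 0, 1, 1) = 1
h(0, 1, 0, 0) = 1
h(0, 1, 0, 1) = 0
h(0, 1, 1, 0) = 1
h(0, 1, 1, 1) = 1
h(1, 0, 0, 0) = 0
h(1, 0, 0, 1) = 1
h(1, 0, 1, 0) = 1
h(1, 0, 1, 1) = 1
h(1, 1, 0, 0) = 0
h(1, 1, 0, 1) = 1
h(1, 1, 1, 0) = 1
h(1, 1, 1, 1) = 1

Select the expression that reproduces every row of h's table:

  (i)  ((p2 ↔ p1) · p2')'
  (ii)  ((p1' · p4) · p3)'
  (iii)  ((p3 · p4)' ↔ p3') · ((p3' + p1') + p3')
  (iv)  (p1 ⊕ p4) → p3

(i) fails at (0,0,0,0): the formula yields 0, h is 1.
(ii) fails at (0,0,0,1): the formula yields 1, h is 0.
(iii) fails at (0,0,0,1): the formula yields 1, h is 0.
(iv) is the remaining candidate, and it agrees with h on all 16 inputs.

iv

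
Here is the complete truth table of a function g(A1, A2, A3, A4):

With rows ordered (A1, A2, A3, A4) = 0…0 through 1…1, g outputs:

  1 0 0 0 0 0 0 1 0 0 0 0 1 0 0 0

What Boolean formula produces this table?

g(A1, A2, A3, A4) = ((((~A1 & ~A2) & ~A3) & ~A4) | (((~A1 & A2) & A3) & A4)) | (((A1 & A2) & ~A3) & ~A4)

g=1 on 3 inputs: (0,0,0,0), (0,1,1,1), (1,1,0,0). Reading each as a conjunction of literals (¬A1·¬A2·¬A3·¬A4, ¬A1·A2·A3·A4, A1·A2·¬A3·¬A4) and taking the OR gives the canonical DNF.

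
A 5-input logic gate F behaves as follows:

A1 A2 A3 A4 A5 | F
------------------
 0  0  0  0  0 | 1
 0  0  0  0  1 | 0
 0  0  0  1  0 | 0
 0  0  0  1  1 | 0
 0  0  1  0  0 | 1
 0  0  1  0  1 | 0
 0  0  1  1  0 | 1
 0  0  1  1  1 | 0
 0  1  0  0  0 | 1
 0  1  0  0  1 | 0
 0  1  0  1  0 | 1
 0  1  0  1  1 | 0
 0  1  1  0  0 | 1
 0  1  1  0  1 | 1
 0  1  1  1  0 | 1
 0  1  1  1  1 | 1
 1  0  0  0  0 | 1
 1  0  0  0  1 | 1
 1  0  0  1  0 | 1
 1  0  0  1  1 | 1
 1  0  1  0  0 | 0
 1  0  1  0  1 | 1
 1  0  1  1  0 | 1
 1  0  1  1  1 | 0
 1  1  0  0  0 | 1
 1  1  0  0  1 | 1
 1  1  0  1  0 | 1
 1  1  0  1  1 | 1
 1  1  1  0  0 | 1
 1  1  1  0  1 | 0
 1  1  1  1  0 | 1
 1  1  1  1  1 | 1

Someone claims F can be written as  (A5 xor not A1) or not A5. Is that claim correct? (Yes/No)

No

Check the formula against F row by row:
  A1=0, A2=0, A3=0, A4=0, A5=0: formula gives 1, F = 1 ✓
  A1=0, A2=0, A3=0, A4=0, A5=1: formula gives 0, F = 0 ✓
  A1=0, A2=0, A3=0, A4=1, A5=0: formula gives 1, but F = 0 ✗
Row (0,0,0,1,0) is a counterexample, so the formula is not equivalent to F.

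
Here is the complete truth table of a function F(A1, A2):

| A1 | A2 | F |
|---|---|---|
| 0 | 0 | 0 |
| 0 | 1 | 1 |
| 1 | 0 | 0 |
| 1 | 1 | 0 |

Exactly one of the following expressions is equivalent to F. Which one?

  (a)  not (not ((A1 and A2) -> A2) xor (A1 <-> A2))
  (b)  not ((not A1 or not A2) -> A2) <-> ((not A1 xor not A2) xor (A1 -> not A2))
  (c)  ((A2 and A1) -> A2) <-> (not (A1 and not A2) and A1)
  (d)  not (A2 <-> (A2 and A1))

(a) fails at (1,0): the formula yields 1, F is 0.
(b) fails at (0,0): the formula yields 1, F is 0.
(c) fails at (0,1): the formula yields 0, F is 1.
(d) is the remaining candidate, and it agrees with F on all 4 inputs.

d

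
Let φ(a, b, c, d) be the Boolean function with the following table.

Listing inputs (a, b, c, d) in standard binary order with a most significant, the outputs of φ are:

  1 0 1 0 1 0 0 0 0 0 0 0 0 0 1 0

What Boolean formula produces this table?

φ(a, b, c, d) = (((((not a and not b) and not c) and not d) or (((not a and not b) and c) and not d)) or (((not a and b) and not c) and not d)) or (((a and b) and c) and not d)

Collect the rows where φ=1 — (0,0,0,0), (0,0,1,0), (0,1,0,0), (1,1,1,0) — and write one minterm per row: ¬a·¬b·¬c·¬d, ¬a·¬b·c·¬d, ¬a·b·¬c·¬d, a·b·c·¬d. Their union (logical OR) reproduces the table exactly.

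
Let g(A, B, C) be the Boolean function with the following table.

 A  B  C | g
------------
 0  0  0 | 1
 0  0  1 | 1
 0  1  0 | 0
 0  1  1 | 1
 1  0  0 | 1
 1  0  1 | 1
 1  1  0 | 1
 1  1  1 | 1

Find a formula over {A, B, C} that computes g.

Only row (0,1,0) gives 0. So g is 1 everywhere except there — the complement of the minterm ¬A·B·¬C.

g(A, B, C) = ¬((¬A ∧ B) ∧ ¬C)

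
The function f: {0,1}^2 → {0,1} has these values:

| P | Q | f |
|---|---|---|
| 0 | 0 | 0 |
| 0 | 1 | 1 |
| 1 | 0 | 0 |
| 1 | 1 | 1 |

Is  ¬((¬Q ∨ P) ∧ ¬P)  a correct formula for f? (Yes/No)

Check the formula against f row by row:
  P=0, Q=0: formula gives 0, f = 0 ✓
  P=0, Q=1: formula gives 1, f = 1 ✓
  P=1, Q=0: formula gives 1, but f = 0 ✗
Row (1,0) is a counterexample, so the formula is not equivalent to f.

No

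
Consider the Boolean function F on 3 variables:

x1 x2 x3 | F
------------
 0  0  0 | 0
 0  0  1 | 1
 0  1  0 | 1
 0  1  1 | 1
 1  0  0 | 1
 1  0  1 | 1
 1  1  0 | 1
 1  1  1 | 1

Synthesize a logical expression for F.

F(x1, x2, x3) = (x1 + x2) + x3

The output is 1 whenever at least one input is 1 — the OR of all inputs.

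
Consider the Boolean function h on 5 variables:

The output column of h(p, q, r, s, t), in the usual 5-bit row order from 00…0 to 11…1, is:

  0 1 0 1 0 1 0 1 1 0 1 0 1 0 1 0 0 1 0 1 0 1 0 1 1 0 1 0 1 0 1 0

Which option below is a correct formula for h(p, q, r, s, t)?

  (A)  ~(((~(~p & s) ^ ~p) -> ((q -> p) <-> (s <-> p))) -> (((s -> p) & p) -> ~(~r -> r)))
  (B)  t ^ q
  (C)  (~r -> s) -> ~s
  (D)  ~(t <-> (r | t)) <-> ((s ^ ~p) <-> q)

B

(A): at (0,0,0,0,1) it gives 0, but h = 1 — eliminated.
(C): at (0,0,0,0,0) it gives 1, but h = 0 — eliminated.
(D): at (0,0,0,0,0) it gives 1, but h = 0 — eliminated.
(B) is the remaining candidate, and it agrees with h on all 32 inputs.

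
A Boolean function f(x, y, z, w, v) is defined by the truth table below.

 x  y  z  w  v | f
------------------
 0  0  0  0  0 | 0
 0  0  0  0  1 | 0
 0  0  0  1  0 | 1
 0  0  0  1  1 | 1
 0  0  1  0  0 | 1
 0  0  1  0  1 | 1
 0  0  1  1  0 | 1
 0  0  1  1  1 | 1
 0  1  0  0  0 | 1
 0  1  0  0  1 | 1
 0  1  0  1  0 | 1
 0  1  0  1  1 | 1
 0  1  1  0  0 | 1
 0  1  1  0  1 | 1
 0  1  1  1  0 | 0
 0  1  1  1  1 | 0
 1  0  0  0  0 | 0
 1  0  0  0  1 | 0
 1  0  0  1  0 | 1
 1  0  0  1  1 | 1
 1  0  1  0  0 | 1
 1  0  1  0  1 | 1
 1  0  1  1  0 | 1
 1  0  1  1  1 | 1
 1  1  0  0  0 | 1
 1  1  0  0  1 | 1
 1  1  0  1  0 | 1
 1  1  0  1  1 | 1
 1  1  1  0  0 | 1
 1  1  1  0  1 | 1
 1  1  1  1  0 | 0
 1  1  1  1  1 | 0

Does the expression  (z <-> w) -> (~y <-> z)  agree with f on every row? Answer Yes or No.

Test each input against both f and the formula:
  x=0, y=0, z=0, w=0, v=0: formula gives 0, f = 0 ✓
  x=0, y=0, z=0, w=0, v=1: formula gives 0, f = 0 ✓
  x=0, y=0, z=0, w=1, v=0: formula gives 1, f = 1 ✓
  x=0, y=0, z=0, w=1, v=1: formula gives 1, f = 1 ✓
  … (the remaining 28 rows also agree.)
All 32 rows match — the expression computes f exactly.

Yes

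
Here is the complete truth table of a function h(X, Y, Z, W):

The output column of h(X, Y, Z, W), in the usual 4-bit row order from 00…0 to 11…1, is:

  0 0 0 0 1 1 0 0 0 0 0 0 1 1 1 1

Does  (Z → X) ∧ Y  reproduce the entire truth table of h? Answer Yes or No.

Yes

Evaluate (Z → X) ∧ Y on each row and compare to h:
  X=0, Y=0, Z=0, W=0: formula gives 0, h = 0 ✓
  X=0, Y=0, Z=0, W=1: formula gives 0, h = 0 ✓
  X=0, Y=0, Z=1, W=0: formula gives 0, h = 0 ✓
  X=0, Y=0, Z=1, W=1: formula gives 0, h = 0 ✓
  …and likewise for the remaining 12 rows.
Every row agrees, so the formula is equivalent.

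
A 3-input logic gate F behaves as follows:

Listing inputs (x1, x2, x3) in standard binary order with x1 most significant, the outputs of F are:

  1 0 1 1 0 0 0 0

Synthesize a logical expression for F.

The 1-rows are (0,0,0), (0,1,0), (0,1,1). Each contributes one minterm — ¬x1·¬x2·¬x3; ¬x1·x2·¬x3; ¬x1·x2·x3 — and their disjunction is a sum-of-products form of F.

F(x1, x2, x3) = (((¬x1 ∧ ¬x2) ∧ ¬x3) ∨ ((¬x1 ∧ x2) ∧ ¬x3)) ∨ ((¬x1 ∧ x2) ∧ x3)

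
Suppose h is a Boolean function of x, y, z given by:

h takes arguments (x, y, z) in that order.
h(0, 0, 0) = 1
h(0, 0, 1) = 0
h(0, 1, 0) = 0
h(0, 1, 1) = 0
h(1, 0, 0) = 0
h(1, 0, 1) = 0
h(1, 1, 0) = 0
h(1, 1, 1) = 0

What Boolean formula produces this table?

h(x, y, z) = ¬((x ∨ y) ∨ z)

The output is 1 only when every input is 0 — NOR of all inputs.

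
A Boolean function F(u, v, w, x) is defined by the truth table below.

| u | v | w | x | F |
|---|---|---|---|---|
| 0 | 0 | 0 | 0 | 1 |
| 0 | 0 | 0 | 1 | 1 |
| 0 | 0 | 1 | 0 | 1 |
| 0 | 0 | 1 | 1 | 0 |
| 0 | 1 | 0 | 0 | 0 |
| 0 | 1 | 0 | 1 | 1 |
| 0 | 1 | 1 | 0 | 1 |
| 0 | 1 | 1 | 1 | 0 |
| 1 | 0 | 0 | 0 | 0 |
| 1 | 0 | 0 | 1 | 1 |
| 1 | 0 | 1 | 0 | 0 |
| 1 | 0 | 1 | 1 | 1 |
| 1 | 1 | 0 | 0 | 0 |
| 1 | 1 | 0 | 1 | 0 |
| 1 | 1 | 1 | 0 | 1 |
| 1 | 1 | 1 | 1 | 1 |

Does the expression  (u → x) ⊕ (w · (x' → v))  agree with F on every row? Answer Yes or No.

No

Check the formula against F row by row:
  u=0, v=0, w=0, x=0: formula gives 1, F = 1 ✓
  u=0, v=0, w=0, x=1: formula gives 1, F = 1 ✓
  u=0, v=0, w=1, x=0: formula gives 1, F = 1 ✓
  u=0, v=0, w=1, x=1: formula gives 0, F = 0 ✓
  u=0, v=1, w=0, x=0: formula gives 1, but F = 0 ✗
A single disagreement suffices: at (0,1,0,0) they differ, so the formula does not compute F.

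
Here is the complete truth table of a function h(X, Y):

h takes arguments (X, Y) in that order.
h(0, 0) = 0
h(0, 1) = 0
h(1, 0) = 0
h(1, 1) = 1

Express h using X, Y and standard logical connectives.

The output is 1 only when every input is 1 — the AND of all inputs.

h(X, Y) = X and Y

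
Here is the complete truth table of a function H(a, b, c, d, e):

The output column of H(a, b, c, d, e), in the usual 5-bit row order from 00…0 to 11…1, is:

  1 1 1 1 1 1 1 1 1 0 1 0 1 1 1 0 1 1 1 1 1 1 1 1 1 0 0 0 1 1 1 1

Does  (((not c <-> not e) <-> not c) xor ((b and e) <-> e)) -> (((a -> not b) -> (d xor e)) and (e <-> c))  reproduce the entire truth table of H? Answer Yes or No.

No

Test each input against both H and the formula:
  a=0, b=0, c=0, d=0, e=0: formula gives 1, H = 1 ✓
  a=0, b=0, c=0, d=0, e=1: formula gives 1, H = 1 ✓
  a=0, b=0, c=0, d=1, e=0: formula gives 1, H = 1 ✓
  a=0, b=0, c=0, d=1, e=1: formula gives 1, H = 1 ✓
  …
  a=1, b=1, c=0, d=1, e=0: formula gives 1, but H = 0 ✗
Row (1,1,0,1,0) is a counterexample, so the formula is not equivalent to H.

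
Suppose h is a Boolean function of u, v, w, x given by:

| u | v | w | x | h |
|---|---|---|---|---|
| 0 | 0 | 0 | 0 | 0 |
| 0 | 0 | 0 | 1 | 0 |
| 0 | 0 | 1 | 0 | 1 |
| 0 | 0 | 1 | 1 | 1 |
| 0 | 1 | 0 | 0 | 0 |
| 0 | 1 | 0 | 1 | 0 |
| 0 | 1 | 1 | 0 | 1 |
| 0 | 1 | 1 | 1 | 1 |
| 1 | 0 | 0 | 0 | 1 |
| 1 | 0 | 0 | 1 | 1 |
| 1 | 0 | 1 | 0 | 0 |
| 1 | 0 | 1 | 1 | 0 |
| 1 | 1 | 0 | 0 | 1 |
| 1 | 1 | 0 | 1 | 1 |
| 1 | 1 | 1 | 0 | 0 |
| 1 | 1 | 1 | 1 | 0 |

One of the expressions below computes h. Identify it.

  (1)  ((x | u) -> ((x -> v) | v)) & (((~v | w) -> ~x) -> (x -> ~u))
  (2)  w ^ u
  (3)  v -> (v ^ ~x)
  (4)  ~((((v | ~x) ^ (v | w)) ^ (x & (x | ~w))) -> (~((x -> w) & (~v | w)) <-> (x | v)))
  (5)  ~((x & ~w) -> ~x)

(1) fails at (0,0,0,0): the formula yields 1, h is 0.
(3) fails at (0,0,0,0): the formula yields 1, h is 0.
(4) fails at (0,0,1,0): the formula yields 0, h is 1.
(5) fails at (0,0,0,1): the formula yields 1, h is 0.
Only (2) survives; checking it on all 16 rows confirms it matches h.

2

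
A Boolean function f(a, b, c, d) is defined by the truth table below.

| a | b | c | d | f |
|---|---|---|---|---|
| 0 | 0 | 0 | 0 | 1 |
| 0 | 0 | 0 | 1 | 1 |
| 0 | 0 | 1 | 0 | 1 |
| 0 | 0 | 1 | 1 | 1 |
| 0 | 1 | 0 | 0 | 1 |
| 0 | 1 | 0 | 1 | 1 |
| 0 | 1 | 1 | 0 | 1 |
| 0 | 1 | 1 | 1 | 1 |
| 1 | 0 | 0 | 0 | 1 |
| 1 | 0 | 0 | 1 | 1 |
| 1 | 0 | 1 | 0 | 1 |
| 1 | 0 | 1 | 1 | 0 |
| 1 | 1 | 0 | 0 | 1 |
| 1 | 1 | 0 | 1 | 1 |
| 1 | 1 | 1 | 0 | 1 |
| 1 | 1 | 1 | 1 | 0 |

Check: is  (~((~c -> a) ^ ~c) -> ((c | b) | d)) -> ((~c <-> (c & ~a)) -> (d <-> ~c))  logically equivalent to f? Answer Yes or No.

Yes

Check the formula against f row by row:
  a=0, b=0, c=0, d=0: formula gives 1, f = 1 ✓
  a=0, b=0, c=0, d=1: formula gives 1, f = 1 ✓
  a=0, b=0, c=1, d=0: formula gives 1, f = 1 ✓
  a=0, b=0, c=1, d=1: formula gives 1, f = 1 ✓
  …and likewise for the remaining 12 rows.
All 16 rows match — the expression computes f exactly.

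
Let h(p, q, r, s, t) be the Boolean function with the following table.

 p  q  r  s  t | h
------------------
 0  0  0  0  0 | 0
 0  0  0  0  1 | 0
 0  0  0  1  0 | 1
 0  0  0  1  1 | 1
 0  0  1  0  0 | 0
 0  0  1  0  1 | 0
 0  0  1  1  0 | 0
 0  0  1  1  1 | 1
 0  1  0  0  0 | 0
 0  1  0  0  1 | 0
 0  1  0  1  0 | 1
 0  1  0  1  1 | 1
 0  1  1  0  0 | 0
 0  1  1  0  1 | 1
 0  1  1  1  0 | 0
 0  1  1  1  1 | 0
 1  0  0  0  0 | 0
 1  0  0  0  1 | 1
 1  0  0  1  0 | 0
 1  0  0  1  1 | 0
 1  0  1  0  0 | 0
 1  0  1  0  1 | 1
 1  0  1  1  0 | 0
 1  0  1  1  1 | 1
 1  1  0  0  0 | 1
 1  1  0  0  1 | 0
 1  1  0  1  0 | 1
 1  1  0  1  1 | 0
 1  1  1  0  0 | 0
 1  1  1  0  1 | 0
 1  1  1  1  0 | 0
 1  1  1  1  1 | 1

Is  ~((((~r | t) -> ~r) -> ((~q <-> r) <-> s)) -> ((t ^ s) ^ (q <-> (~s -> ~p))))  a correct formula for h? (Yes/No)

No

Check the formula against h row by row:
  p=0, q=0, r=0, s=0, t=0: formula gives 1, but h = 0 ✗
Since they disagree at (0,0,0,0,0), the expression is not a correct formula for h.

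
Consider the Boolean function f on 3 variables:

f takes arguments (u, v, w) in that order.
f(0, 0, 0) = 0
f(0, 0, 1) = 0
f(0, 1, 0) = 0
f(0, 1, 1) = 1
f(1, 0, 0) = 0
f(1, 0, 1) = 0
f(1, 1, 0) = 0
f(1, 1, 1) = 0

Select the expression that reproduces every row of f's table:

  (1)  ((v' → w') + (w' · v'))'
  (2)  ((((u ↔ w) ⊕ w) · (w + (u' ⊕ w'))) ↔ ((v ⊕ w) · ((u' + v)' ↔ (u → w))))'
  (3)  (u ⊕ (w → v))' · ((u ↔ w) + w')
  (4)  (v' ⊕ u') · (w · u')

(1) fails at (0,0,1): the formula yields 1, f is 0.
(2) fails at (0,0,1): the formula yields 1, f is 0.
(3) fails at (0,1,1): the formula yields 0, f is 1.
(4) is the remaining candidate, and it agrees with f on all 8 inputs.

4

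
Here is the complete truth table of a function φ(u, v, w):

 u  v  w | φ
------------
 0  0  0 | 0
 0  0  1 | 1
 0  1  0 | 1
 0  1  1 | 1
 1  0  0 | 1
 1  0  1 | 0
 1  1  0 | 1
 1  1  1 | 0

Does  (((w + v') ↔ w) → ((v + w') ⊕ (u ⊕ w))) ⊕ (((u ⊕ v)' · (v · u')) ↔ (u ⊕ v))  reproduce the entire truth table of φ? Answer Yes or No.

No

Check the formula against φ row by row:
  u=0, v=0, w=0: formula gives 0, φ = 0 ✓
  u=0, v=0, w=1: formula gives 0, but φ = 1 ✗
Row (0,0,1) is a counterexample, so the formula is not equivalent to φ.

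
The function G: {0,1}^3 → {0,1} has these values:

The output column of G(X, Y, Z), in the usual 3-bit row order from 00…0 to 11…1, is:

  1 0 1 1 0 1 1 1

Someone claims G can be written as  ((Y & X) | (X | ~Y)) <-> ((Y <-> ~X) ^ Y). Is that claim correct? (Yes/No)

No

Evaluate ((Y & X) | (X | ~Y)) <-> ((Y <-> ~X) ^ Y) on each row and compare to G:
  X=0, Y=0, Z=0: formula gives 0, but G = 1 ✗
Since they disagree at (0,0,0), the expression is not a correct formula for G.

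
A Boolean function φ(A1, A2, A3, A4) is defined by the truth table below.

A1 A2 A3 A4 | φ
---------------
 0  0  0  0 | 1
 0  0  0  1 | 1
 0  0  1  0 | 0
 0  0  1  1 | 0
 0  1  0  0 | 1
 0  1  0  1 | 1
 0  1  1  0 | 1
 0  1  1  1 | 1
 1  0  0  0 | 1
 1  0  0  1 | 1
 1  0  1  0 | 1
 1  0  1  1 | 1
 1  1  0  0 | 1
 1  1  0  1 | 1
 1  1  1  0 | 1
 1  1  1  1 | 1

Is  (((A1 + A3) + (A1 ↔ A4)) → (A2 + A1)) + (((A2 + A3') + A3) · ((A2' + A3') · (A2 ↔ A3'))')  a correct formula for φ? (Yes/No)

Check the formula against φ row by row:
  A1=0, A2=0, A3=0, A4=0: formula gives 1, φ = 1 ✓
  A1=0, A2=0, A3=0, A4=1: formula gives 1, φ = 1 ✓
  A1=0, A2=0, A3=1, A4=0: formula gives 0, φ = 0 ✓
  A1=0, A2=0, A3=1, A4=1: formula gives 0, φ = 0 ✓
  …and likewise for the remaining 12 rows.
Every row agrees, so the formula is equivalent.

Yes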